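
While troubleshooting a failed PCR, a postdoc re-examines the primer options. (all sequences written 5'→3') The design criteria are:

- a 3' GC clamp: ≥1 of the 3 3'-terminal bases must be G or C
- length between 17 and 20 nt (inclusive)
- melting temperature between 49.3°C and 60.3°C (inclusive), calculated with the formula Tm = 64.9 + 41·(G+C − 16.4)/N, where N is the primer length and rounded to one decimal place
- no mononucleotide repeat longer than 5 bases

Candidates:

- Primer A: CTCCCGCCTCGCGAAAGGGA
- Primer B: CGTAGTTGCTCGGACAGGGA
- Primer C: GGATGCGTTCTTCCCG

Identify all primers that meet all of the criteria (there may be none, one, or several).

Primer A (20 nt, A=4 T=2 G=6 C=8): 3' end GGA has 2 G/C ✓; length 20 ✓; Tm = 64.9 + 41·(14 − 16.4)/20 = 60.0°C ✓; longest run = 3 ✓ — passes.
Primer B (20 nt, A=4 T=4 G=8 C=4): 3' end GGA has 2 G/C ✓; length 20 ✓; Tm = 64.9 + 41·(12 − 16.4)/20 = 55.9°C ✓; longest run = 3 ✓ — passes.
Primer C (16 nt, A=1 T=5 G=5 C=5): 3' end CCG has 3 G/C ✓; length 16, outside 17–20 ✗; Tm = 64.9 + 41·(10 − 16.4)/16 = 48.5°C, outside 49.3–60.3°C ✗; longest run = 3 ✓ — fails.

Primer A and Primer B.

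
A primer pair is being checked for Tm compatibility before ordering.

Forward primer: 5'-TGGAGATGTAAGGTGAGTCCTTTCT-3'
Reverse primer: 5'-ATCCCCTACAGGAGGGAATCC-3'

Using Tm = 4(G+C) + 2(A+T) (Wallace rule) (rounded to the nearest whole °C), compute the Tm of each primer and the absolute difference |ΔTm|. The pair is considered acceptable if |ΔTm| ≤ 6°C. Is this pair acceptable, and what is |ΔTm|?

Forward: A=5 T=9 G=8 C=3 → Tm = 2·14 + 4·11 = 72°C.
Reverse: A=6 T=3 G=5 C=7 → Tm = 2·9 + 4·12 = 66°C.
|ΔTm| = |72 − 66| = 6°C, ≤ 6°C.

|ΔTm| = 6°C; the pair is acceptable.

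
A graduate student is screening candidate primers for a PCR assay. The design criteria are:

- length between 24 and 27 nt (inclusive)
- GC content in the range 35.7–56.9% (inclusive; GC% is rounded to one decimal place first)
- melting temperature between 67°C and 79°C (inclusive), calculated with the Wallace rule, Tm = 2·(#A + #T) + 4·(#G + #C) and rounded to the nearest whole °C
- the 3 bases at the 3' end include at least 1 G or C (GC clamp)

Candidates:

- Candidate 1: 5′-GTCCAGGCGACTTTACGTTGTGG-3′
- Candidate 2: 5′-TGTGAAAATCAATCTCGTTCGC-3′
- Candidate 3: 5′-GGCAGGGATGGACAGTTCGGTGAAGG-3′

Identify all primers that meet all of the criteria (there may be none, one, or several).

None of the candidates satisfy all criteria.

Candidate 1 (23 nt, A=3 T=7 G=8 C=5): length 23, outside 24–27 ✗; GC 13/23 = 56.5% ✓; Tm = 2·10 + 4·13 = 72°C ✓; 3' end TGG has 2 G/C ✓ — fails.
Candidate 2 (22 nt, A=6 T=7 G=4 C=5): length 22, outside 24–27 ✗; GC 9/22 = 40.9% ✓; Tm = 2·13 + 4·9 = 62°C, outside 67–79°C ✗; 3' end CGC has 3 G/C ✓ — fails.
Candidate 3 (26 nt, A=6 T=4 G=13 C=3): length 26 ✓; GC 16/26 = 61.5%, outside 35.7–56.9% ✗; Tm = 2·10 + 4·16 = 84°C, outside 67–79°C ✗; 3' end AGG has 2 G/C ✓ — fails.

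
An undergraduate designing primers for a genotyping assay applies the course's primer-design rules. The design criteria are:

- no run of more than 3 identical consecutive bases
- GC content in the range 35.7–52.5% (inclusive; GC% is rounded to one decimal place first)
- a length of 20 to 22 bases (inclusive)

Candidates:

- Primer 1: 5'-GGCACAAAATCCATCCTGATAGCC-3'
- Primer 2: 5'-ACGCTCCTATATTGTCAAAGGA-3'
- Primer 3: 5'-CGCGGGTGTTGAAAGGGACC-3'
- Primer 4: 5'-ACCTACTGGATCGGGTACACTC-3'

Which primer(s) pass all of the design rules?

Primer 2 only.

Primer 1 (24 nt, A=8 T=4 G=4 C=8): longest run = 4, exceeds 3 ✗; GC 12/24 = 50.0% ✓; length 24, outside 20–22 ✗ — fails.
Primer 2 (22 nt, A=7 T=6 G=4 C=5): longest run = 3 ✓; GC 9/22 = 40.9% ✓; length 22 ✓ — passes.
Primer 3 (20 nt, A=4 T=3 G=9 C=4): longest run = 3 ✓; GC 13/20 = 65.0%, outside 35.7–52.5% ✗; length 20 ✓ — fails.
Primer 4 (22 nt, A=5 T=5 G=5 C=7): longest run = 3 ✓; GC 12/22 = 54.5%, outside 35.7–52.5% ✗; length 22 ✓ — fails.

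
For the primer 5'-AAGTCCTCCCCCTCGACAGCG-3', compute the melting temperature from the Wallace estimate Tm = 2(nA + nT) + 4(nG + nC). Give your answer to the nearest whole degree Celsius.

70°C

Base counts: A=4, T=3, G=4, C=10 (length 21).
Tm = 2·(4+3) + 4·(4+10) = 2·7 + 4·14 = 14 + 56 = 70°C.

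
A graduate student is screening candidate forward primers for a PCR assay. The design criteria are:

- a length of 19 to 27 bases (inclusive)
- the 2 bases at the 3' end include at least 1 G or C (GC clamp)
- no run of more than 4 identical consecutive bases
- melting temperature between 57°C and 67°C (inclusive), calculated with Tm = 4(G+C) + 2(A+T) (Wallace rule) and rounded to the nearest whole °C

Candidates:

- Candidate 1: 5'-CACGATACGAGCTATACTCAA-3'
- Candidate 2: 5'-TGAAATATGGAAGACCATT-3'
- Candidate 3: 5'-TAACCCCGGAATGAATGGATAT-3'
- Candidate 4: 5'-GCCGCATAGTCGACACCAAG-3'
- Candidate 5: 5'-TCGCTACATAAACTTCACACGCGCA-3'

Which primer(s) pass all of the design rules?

Candidate 1 (21 nt, A=8 T=4 G=3 C=6): length 21 ✓; 3' end AA has 0 G/C, need ≥1 ✗; longest run = 2 ✓; Tm = 2·12 + 4·9 = 60°C ✓ — fails.
Candidate 2 (19 nt, A=8 T=5 G=4 C=2): length 19 ✓; 3' end TT has 0 G/C, need ≥1 ✗; longest run = 3 ✓; Tm = 2·13 + 4·6 = 50°C, outside 57–67°C ✗ — fails.
Candidate 3 (22 nt, A=8 T=5 G=5 C=4): length 22 ✓; 3' end AT has 0 G/C, need ≥1 ✗; longest run = 4 ✓; Tm = 2·13 + 4·9 = 62°C ✓ — fails.
Candidate 4 (20 nt, A=6 T=2 G=5 C=7): length 20 ✓; 3' end AG has 1 G/C ✓; longest run = 2 ✓; Tm = 2·8 + 4·12 = 64°C ✓ — passes.
Candidate 5 (25 nt, A=8 T=5 G=3 C=9): length 25 ✓; 3' end CA has 1 G/C ✓; longest run = 3 ✓; Tm = 2·13 + 4·12 = 74°C, outside 57–67°C ✗ — fails.

Candidate 4 only.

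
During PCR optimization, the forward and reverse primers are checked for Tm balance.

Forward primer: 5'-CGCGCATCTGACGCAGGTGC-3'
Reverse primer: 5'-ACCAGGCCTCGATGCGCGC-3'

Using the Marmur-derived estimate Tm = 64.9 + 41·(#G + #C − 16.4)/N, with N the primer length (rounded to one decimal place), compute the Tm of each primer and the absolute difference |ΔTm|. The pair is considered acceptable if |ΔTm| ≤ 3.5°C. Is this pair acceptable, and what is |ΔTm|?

Forward: G+C = 14, N = 20 → Tm = 64.9 + 41·(14 − 16.4)/20 = 60.0°C.
Reverse: G+C = 14, N = 19 → Tm = 64.9 + 41·(14 − 16.4)/19 = 59.7°C.
|ΔTm| = |60.0 − 59.7| = 0.3°C, ≤ 3.5°C.

|ΔTm| = 0.3°C; the pair is acceptable.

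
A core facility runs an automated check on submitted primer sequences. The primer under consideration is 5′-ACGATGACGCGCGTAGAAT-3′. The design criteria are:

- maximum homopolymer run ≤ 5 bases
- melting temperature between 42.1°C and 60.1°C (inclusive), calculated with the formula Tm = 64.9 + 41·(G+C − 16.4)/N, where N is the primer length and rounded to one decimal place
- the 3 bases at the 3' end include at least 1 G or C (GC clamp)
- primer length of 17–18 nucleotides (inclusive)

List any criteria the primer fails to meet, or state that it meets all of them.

Fails: GC clamp, length.

Base counts: A=6, T=3, G=6, C=4 (length 19).
homopolymer run: longest run = 2 ✓
Tm: Tm = 64.9 + 41·(10 − 16.4)/19 = 51.1°C ✓
GC clamp: 3' end AAT has 0 G/C, need ≥1 ✗
length: length 19, outside 17–18 ✗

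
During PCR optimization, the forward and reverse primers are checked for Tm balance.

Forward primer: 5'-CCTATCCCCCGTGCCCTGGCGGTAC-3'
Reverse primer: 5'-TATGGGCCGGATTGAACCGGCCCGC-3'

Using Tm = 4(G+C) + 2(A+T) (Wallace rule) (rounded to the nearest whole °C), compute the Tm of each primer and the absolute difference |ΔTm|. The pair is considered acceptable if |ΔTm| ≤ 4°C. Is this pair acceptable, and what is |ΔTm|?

Forward: A=2 T=5 G=6 C=12 → Tm = 2·7 + 4·18 = 86°C.
Reverse: A=4 T=4 G=9 C=8 → Tm = 2·8 + 4·17 = 84°C.
|ΔTm| = |86 − 84| = 2°C, ≤ 4°C.

|ΔTm| = 2°C; the pair is acceptable.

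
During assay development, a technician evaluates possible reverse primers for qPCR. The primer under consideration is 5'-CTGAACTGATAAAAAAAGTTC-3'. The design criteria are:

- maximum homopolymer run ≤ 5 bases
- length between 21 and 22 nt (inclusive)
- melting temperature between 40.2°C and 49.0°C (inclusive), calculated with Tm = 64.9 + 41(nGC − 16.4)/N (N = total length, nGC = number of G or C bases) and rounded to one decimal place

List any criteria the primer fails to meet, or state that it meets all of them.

Base counts: A=10, T=5, G=3, C=3 (length 21).
homopolymer run: longest run = 7, exceeds 5 ✗
length: length 21 ✓
Tm: Tm = 64.9 + 41·(6 − 16.4)/21 = 44.6°C ✓

Fails: homopolymer run.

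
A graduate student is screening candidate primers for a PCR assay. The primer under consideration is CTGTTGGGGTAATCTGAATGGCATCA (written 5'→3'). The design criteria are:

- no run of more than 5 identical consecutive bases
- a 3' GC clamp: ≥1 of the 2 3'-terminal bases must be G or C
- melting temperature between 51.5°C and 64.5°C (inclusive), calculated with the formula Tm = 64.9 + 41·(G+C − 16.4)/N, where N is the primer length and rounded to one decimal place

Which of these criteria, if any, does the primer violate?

Base counts: A=6, T=8, G=8, C=4 (length 26).
homopolymer run: longest run = 4 ✓
GC clamp: 3' end CA has 1 G/C ✓
Tm: Tm = 64.9 + 41·(12 − 16.4)/26 = 58.0°C ✓

Meets all criteria.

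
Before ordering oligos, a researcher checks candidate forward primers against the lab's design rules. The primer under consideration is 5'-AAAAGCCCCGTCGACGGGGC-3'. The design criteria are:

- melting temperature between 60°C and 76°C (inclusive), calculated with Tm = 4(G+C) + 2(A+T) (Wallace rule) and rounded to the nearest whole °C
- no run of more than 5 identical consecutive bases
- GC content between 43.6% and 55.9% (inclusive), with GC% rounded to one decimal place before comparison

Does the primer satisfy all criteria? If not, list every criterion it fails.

Fails: GC content.

Base counts: A=5, T=1, G=7, C=7 (length 20).
Tm: Tm = 2·6 + 4·14 = 68°C ✓
homopolymer run: longest run = 4 ✓
GC content: GC 14/20 = 70.0%, outside 43.6–55.9% ✗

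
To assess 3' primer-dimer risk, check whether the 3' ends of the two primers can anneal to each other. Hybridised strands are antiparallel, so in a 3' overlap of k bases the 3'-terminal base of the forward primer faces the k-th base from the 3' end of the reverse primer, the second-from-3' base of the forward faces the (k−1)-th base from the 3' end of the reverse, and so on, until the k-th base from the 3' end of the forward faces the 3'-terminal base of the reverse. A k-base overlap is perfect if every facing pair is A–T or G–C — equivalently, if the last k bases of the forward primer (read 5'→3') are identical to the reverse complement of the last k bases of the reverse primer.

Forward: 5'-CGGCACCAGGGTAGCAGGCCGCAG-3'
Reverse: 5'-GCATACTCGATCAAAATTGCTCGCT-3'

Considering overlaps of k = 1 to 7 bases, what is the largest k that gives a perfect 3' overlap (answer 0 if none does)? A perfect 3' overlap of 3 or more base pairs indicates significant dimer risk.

Last 7 bases (5'→3') — forward …GCCGCAG, reverse …GCTCGCT.
Reverse complement of the reverse primer's last 7 bases: AGCGAGC; its first k bases are the reverse complement of the reverse primer's last k bases, so a perfect k-base overlap needs the forward primer's last k bases to equal them.
Comparing (forward last k vs required): k=1: G vs A ✗; k=2: AG vs AG ✓; k=3: CAG vs AGC ✗; k=4: GCAG vs AGCG ✗; k=5: CGCAG vs AGCGA ✗; k=6: CCGCAG vs AGCGAG ✗; k=7: GCCGCAG vs AGCGAGC ✗.
Only k = 2 is perfect, so the longest perfect 3' overlap is 2.

Longest perfect overlap: 2 complementary base pairs; below the dimer-risk threshold (threshold 3).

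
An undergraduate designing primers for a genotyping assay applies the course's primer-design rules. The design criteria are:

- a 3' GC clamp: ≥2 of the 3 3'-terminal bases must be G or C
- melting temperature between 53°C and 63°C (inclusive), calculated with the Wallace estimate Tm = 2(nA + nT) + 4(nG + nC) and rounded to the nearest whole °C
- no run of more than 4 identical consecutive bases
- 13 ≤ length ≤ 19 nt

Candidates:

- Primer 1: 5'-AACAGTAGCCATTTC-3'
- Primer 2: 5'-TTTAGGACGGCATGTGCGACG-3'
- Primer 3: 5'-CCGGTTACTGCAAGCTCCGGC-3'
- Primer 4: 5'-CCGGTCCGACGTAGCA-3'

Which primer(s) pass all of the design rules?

Primer 4 only.

Primer 1 (15 nt, A=5 T=4 G=2 C=4): 3' end TTC has 1 G/C, need ≥2 ✗; Tm = 2·9 + 4·6 = 42°C, outside 53–63°C ✗; longest run = 3 ✓; length 15 ✓ — fails.
Primer 2 (21 nt, A=4 T=5 G=8 C=4): 3' end ACG has 2 G/C ✓; Tm = 2·9 + 4·12 = 66°C, outside 53–63°C ✗; longest run = 3 ✓; length 21, outside 13–19 ✗ — fails.
Primer 3 (21 nt, A=3 T=4 G=6 C=8): 3' end GGC has 3 G/C ✓; Tm = 2·7 + 4·14 = 70°C, outside 53–63°C ✗; longest run = 2 ✓; length 21, outside 13–19 ✗ — fails.
Primer 4 (16 nt, A=3 T=2 G=5 C=6): 3' end GCA has 2 G/C ✓; Tm = 2·5 + 4·11 = 54°C ✓; longest run = 2 ✓; length 16 ✓ — passes.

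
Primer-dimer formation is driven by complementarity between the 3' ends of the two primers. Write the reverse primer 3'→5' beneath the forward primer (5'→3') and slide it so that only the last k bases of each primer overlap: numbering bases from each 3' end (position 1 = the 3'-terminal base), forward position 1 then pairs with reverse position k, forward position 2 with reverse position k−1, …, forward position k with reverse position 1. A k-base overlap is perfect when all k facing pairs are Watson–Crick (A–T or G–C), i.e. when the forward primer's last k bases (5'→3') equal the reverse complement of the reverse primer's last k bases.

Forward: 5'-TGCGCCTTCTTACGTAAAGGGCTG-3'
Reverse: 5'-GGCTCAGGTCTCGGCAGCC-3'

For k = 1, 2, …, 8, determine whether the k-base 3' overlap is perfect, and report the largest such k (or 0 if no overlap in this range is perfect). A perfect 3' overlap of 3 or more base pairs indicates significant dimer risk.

Last 8 bases (5'→3') — forward …AAGGGCTG, reverse …CGGCAGCC.
Reverse complement of the reverse primer's last 8 bases: GGCTGCCG; its first k bases are the reverse complement of the reverse primer's last k bases, so a perfect k-base overlap needs the forward primer's last k bases to equal them.
Comparing (forward last k vs required): k=1: G vs G ✓; k=2: TG vs GG ✗; k=3: CTG vs GGC ✗; k=4: GCTG vs GGCT ✗; k=5: GGCTG vs GGCTG ✓; k=6: GGGCTG vs GGCTGC ✗; k=7: AGGGCTG vs GGCTGCC ✗; k=8: AAGGGCTG vs GGCTGCCG ✗.
Perfect overlaps at k = 1, 5; the largest is 5.

Longest perfect overlap: 5 complementary base pairs; significant dimer risk (threshold 3).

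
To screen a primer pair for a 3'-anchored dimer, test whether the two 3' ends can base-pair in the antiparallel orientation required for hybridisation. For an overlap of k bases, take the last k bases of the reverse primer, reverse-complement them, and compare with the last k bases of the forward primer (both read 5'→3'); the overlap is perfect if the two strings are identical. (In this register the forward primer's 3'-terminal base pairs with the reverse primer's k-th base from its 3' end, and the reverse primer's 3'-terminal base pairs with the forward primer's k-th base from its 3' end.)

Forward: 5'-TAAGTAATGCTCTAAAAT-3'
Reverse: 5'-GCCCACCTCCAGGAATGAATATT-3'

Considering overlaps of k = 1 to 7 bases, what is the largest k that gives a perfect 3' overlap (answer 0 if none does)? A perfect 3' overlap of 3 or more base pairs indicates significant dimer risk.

Longest perfect overlap: 3 complementary base pairs; significant dimer risk (threshold 3).

Last 7 bases (5'→3') — forward …CTAAAAT, reverse …GAATATT.
Reverse complement of the reverse primer's last 7 bases: AATATTC; its first k bases are the reverse complement of the reverse primer's last k bases, so a perfect k-base overlap needs the forward primer's last k bases to equal them.
Comparing (forward last k vs required): k=1: T vs A ✗; k=2: AT vs AA ✗; k=3: AAT vs AAT ✓; k=4: AAAT vs AATA ✗; k=5: AAAAT vs AATAT ✗; k=6: TAAAAT vs AATATT ✗; k=7: CTAAAAT vs AATATTC ✗.
Only k = 3 is perfect, so the longest perfect 3' overlap is 3.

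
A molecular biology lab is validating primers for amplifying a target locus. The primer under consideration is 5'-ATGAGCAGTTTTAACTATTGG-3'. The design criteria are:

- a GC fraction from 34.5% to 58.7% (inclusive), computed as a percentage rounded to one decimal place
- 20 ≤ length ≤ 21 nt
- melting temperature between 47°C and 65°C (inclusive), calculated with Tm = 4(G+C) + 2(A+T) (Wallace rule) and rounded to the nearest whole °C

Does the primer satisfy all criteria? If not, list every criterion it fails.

Base counts: A=6, T=8, G=5, C=2 (length 21).
GC content: GC 7/21 = 33.3%, outside 34.5–58.7% ✗
length: length 21 ✓
Tm: Tm = 2·14 + 4·7 = 56°C ✓

Fails: GC content.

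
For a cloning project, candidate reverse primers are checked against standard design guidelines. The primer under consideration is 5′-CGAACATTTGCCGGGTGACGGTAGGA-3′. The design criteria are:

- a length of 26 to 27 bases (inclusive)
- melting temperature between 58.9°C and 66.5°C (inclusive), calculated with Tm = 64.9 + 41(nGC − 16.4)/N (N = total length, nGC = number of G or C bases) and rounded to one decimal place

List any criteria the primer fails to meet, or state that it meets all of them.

Meets all criteria.

Base counts: A=6, T=5, G=10, C=5 (length 26).
length: length 26 ✓
Tm: Tm = 64.9 + 41·(15 − 16.4)/26 = 62.7°C ✓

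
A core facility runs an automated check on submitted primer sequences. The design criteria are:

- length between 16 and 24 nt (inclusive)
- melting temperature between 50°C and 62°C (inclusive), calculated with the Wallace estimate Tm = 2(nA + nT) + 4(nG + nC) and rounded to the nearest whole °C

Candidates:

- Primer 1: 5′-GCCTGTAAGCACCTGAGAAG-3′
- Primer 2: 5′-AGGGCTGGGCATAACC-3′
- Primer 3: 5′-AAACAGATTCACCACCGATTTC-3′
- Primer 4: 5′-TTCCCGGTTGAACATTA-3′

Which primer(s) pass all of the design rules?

Primer 1, Primer 2 and Primer 3.

Primer 1 (20 nt, A=6 T=3 G=6 C=5): length 20 ✓; Tm = 2·9 + 4·11 = 62°C ✓ — passes.
Primer 2 (16 nt, A=4 T=2 G=6 C=4): length 16 ✓; Tm = 2·6 + 4·10 = 52°C ✓ — passes.
Primer 3 (22 nt, A=8 T=5 G=2 C=7): length 22 ✓; Tm = 2·13 + 4·9 = 62°C ✓ — passes.
Primer 4 (17 nt, A=4 T=6 G=3 C=4): length 17 ✓; Tm = 2·10 + 4·7 = 48°C, outside 50–62°C ✗ — fails.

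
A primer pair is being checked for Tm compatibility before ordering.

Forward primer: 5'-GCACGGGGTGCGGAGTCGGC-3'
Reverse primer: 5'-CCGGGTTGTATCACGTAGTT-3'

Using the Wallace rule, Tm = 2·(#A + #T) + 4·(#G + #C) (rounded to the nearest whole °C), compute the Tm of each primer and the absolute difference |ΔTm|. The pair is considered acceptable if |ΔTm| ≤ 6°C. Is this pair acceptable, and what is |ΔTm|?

|ΔTm| = 12°C; the pair is not acceptable.

Forward: A=2 T=2 G=11 C=5 → Tm = 2·4 + 4·16 = 72°C.
Reverse: A=3 T=7 G=6 C=4 → Tm = 2·10 + 4·10 = 60°C.
|ΔTm| = |72 − 60| = 12°C, > 6°C.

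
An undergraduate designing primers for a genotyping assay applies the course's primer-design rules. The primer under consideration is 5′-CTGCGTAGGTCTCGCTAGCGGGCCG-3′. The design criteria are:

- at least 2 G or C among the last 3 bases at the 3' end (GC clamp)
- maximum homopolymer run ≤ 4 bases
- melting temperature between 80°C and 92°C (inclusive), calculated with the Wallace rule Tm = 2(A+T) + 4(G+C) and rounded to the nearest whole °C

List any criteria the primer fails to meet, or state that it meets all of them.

Base counts: A=2, T=5, G=10, C=8 (length 25).
GC clamp: 3' end CCG has 3 G/C ✓
homopolymer run: longest run = 3 ✓
Tm: Tm = 2·7 + 4·18 = 86°C ✓

Meets all criteria.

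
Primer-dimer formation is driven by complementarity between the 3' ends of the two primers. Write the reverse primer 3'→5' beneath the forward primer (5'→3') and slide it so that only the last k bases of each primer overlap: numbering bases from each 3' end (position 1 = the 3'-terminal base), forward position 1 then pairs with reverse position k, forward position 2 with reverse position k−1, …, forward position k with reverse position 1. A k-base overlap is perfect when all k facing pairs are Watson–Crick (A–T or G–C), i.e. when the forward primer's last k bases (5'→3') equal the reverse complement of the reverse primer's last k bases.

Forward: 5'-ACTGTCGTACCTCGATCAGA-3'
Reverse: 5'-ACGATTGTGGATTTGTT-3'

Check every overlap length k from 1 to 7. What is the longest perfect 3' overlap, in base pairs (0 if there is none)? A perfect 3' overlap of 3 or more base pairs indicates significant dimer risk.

Longest perfect overlap: 1 complementary base pair; below the dimer-risk threshold (threshold 3).

Last 7 bases (5'→3') — forward …GATCAGA, reverse …ATTTGTT.
Reverse complement of the reverse primer's last 7 bases: AACAAAT; its first k bases are the reverse complement of the reverse primer's last k bases, so a perfect k-base overlap needs the forward primer's last k bases to equal them.
Comparing (forward last k vs required): k=1: A vs A ✓; k=2: GA vs AA ✗; k=3: AGA vs AAC ✗; k=4: CAGA vs AACA ✗; k=5: TCAGA vs AACAA ✗; k=6: ATCAGA vs AACAAA ✗; k=7: GATCAGA vs AACAAAT ✗.
Only k = 1 is perfect, so the longest perfect 3' overlap is 1.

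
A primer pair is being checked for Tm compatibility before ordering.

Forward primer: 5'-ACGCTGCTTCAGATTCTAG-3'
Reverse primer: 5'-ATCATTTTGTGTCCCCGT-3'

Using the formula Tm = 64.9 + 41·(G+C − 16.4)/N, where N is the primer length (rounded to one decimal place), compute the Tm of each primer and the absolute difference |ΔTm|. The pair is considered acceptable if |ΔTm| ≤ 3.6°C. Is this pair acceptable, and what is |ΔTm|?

|ΔTm| = 3.1°C; the pair is acceptable.

Forward: G+C = 9, N = 19 → Tm = 64.9 + 41·(9 − 16.4)/19 = 48.9°C.
Reverse: G+C = 8, N = 18 → Tm = 64.9 + 41·(8 − 16.4)/18 = 45.8°C.
|ΔTm| = |48.9 − 45.8| = 3.1°C, ≤ 3.6°C.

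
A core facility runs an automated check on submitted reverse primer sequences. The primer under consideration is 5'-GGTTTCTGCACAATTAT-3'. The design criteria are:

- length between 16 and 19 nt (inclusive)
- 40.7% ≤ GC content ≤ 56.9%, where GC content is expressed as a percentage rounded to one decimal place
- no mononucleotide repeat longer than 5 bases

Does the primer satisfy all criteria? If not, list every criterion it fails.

Base counts: A=4, T=7, G=3, C=3 (length 17).
length: length 17 ✓
GC content: GC 6/17 = 35.3%, outside 40.7–56.9% ✗
homopolymer run: longest run = 3 ✓

Fails: GC content.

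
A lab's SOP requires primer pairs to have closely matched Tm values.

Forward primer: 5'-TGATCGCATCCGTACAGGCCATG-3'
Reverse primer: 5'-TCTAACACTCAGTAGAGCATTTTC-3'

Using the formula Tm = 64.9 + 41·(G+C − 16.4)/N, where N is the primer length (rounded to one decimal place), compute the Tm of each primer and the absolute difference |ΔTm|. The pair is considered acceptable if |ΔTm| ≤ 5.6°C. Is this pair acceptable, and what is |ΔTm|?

|ΔTm| = 6.5°C; the pair is not acceptable.

Forward: G+C = 13, N = 23 → Tm = 64.9 + 41·(13 − 16.4)/23 = 58.8°C.
Reverse: G+C = 9, N = 24 → Tm = 64.9 + 41·(9 − 16.4)/24 = 52.3°C.
|ΔTm| = |58.8 − 52.3| = 6.5°C, > 5.6°C.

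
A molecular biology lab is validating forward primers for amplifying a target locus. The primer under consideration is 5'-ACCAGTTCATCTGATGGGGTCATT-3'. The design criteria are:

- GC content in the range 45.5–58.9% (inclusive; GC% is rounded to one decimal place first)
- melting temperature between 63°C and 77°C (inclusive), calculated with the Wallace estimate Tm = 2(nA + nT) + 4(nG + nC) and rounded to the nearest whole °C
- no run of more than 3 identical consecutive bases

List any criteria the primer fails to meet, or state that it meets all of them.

Fails: homopolymer run.

Base counts: A=5, T=8, G=6, C=5 (length 24).
GC content: GC 11/24 = 45.8% ✓
Tm: Tm = 2·13 + 4·11 = 70°C ✓
homopolymer run: longest run = 4, exceeds 3 ✗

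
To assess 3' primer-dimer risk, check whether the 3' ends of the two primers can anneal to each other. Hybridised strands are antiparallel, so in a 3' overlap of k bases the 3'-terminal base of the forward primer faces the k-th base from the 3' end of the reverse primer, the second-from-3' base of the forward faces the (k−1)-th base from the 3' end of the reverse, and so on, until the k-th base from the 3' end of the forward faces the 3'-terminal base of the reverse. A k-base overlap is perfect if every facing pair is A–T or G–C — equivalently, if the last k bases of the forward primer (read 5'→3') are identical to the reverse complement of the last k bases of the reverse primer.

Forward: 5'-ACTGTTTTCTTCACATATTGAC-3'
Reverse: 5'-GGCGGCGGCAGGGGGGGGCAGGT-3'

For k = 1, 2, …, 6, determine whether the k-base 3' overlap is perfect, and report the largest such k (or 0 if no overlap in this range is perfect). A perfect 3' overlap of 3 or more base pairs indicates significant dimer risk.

Longest perfect overlap: 2 complementary base pairs; below the dimer-risk threshold (threshold 3).

Last 6 bases (5'→3') — forward …ATTGAC, reverse …GCAGGT.
Reverse complement of the reverse primer's last 6 bases: ACCTGC; its first k bases are the reverse complement of the reverse primer's last k bases, so a perfect k-base overlap needs the forward primer's last k bases to equal them.
Comparing (forward last k vs required): k=1: C vs A ✗; k=2: AC vs AC ✓; k=3: GAC vs ACC ✗; k=4: TGAC vs ACCT ✗; k=5: TTGAC vs ACCTG ✗; k=6: ATTGAC vs ACCTGC ✗.
Only k = 2 is perfect, so the longest perfect 3' overlap is 2.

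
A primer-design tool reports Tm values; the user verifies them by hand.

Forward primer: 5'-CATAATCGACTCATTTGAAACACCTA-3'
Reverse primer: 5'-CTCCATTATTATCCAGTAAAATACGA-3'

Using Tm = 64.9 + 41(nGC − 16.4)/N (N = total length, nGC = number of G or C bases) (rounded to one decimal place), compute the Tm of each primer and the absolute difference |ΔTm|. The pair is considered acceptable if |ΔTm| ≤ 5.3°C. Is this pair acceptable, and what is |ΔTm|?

Forward: G+C = 9, N = 26 → Tm = 64.9 + 41·(9 − 16.4)/26 = 53.2°C.
Reverse: G+C = 8, N = 26 → Tm = 64.9 + 41·(8 − 16.4)/26 = 51.7°C.
|ΔTm| = |53.2 − 51.7| = 1.5°C, ≤ 5.3°C.

|ΔTm| = 1.5°C; the pair is acceptable.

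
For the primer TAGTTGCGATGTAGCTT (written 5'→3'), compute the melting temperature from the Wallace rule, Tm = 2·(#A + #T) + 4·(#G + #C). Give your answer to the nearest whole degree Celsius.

Base counts: A=3, T=7, G=5, C=2 (length 17).
Tm = 2·(3+7) + 4·(5+2) = 2·10 + 4·7 = 20 + 28 = 48°C.

48°C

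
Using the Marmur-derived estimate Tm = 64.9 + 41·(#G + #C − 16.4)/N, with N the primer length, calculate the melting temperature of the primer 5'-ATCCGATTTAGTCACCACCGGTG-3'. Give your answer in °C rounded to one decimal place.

57.1°C

Base counts: A=5, T=6, G=5, C=7; G+C = 12, N = 23.
Tm = 64.9 + 41·(12 − 16.4)/23 = 64.9 + -180.40/23 = 57.1°C.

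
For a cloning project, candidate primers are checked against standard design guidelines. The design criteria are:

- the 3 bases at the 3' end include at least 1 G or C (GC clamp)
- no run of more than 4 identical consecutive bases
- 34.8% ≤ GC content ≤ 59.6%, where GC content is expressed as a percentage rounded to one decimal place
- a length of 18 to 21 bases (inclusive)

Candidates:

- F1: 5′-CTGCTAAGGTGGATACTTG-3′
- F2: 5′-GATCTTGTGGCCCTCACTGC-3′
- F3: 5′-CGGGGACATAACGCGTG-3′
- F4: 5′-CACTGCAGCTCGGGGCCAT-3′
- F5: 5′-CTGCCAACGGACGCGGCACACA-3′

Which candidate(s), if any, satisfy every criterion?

F1 only.

F1 (19 nt, A=4 T=6 G=6 C=3): 3' end TTG has 1 G/C ✓; longest run = 2 ✓; GC 9/19 = 47.4% ✓; length 19 ✓ — passes.
F2 (20 nt, A=2 T=6 G=5 C=7): 3' end TGC has 2 G/C ✓; longest run = 3 ✓; GC 12/20 = 60.0%, outside 34.8–59.6% ✗; length 20 ✓ — fails.
F3 (17 nt, A=4 T=2 G=7 C=4): 3' end GTG has 2 G/C ✓; longest run = 4 ✓; GC 11/17 = 64.7%, outside 34.8–59.6% ✗; length 17, outside 18–21 ✗ — fails.
F4 (19 nt, A=3 T=3 G=6 C=7): 3' end CAT has 1 G/C ✓; longest run = 4 ✓; GC 13/19 = 68.4%, outside 34.8–59.6% ✗; length 19 ✓ — fails.
F5 (22 nt, A=6 T=1 G=6 C=9): 3' end ACA has 1 G/C ✓; longest run = 2 ✓; GC 15/22 = 68.2%, outside 34.8–59.6% ✗; length 22, outside 18–21 ✗ — fails.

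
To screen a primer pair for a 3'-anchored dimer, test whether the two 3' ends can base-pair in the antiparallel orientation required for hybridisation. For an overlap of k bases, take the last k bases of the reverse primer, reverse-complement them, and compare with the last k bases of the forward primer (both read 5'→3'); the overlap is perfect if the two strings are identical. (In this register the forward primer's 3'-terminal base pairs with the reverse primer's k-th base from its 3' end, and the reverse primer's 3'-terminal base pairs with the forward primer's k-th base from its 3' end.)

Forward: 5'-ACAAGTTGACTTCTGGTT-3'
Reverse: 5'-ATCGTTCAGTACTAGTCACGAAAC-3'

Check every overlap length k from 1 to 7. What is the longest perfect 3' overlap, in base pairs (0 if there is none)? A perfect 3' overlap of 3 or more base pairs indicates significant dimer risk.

Longest perfect overlap: 3 complementary base pairs; significant dimer risk (threshold 3).

Last 7 bases (5'→3') — forward …TCTGGTT, reverse …ACGAAAC.
Reverse complement of the reverse primer's last 7 bases: GTTTCGT; its first k bases are the reverse complement of the reverse primer's last k bases, so a perfect k-base overlap needs the forward primer's last k bases to equal them.
Comparing (forward last k vs required): k=1: T vs G ✗; k=2: TT vs GT ✗; k=3: GTT vs GTT ✓; k=4: GGTT vs GTTT ✗; k=5: TGGTT vs GTTTC ✗; k=6: CTGGTT vs GTTTCG ✗; k=7: TCTGGTT vs GTTTCGT ✗.
Only k = 3 is perfect, so the longest perfect 3' overlap is 3.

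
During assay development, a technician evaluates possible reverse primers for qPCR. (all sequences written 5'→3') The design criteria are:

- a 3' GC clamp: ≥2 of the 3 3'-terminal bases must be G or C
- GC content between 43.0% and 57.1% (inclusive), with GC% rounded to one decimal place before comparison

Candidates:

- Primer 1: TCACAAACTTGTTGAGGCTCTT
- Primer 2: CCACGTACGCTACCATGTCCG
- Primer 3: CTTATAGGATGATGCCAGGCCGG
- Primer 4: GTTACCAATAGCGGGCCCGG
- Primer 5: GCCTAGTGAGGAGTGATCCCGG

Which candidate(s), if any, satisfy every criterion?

Primer 3 only.

Primer 1 (22 nt, A=5 T=8 G=4 C=5): 3' end CTT has 1 G/C, need ≥2 ✗; GC 9/22 = 40.9%, outside 43.0–57.1% ✗ — fails.
Primer 2 (21 nt, A=4 T=4 G=4 C=9): 3' end CCG has 3 G/C ✓; GC 13/21 = 61.9%, outside 43.0–57.1% ✗ — fails.
Primer 3 (23 nt, A=5 T=5 G=8 C=5): 3' end CGG has 3 G/C ✓; GC 13/23 = 56.5% ✓ — passes.
Primer 4 (20 nt, A=4 T=3 G=7 C=6): 3' end CGG has 3 G/C ✓; GC 13/20 = 65.0%, outside 43.0–57.1% ✗ — fails.
Primer 5 (22 nt, A=4 T=4 G=9 C=5): 3' end CGG has 3 G/C ✓; GC 14/22 = 63.6%, outside 43.0–57.1% ✗ — fails.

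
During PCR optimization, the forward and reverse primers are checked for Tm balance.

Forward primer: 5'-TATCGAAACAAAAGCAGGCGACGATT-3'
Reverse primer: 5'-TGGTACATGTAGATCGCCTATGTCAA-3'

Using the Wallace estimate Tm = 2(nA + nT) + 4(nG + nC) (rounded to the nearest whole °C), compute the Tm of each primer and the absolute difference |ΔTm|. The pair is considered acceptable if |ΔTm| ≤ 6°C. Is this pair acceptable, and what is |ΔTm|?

|ΔTm| = 0°C; the pair is acceptable.

Forward: A=11 T=4 G=6 C=5 → Tm = 2·15 + 4·11 = 74°C.
Reverse: A=7 T=8 G=6 C=5 → Tm = 2·15 + 4·11 = 74°C.
|ΔTm| = |74 − 74| = 0°C, ≤ 6°C.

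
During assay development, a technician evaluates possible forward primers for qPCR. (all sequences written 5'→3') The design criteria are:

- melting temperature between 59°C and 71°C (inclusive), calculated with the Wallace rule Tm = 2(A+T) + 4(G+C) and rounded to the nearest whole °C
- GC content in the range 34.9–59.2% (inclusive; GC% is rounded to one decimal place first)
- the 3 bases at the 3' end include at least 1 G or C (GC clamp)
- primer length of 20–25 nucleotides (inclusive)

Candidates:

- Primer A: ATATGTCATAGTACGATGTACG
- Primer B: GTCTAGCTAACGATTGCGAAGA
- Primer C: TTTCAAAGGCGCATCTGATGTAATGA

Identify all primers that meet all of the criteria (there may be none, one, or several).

Primer A and Primer B.

Primer A (22 nt, A=7 T=7 G=5 C=3): Tm = 2·14 + 4·8 = 60°C ✓; GC 8/22 = 36.4% ✓; 3' end ACG has 2 G/C ✓; length 22 ✓ — passes.
Primer B (22 nt, A=7 T=5 G=6 C=4): Tm = 2·12 + 4·10 = 64°C ✓; GC 10/22 = 45.5% ✓; 3' end AGA has 1 G/C ✓; length 22 ✓ — passes.
Primer C (26 nt, A=8 T=8 G=6 C=4): Tm = 2·16 + 4·10 = 72°C, outside 59–71°C ✗; GC 10/26 = 38.5% ✓; 3' end TGA has 1 G/C ✓; length 26, outside 20–25 ✗ — fails.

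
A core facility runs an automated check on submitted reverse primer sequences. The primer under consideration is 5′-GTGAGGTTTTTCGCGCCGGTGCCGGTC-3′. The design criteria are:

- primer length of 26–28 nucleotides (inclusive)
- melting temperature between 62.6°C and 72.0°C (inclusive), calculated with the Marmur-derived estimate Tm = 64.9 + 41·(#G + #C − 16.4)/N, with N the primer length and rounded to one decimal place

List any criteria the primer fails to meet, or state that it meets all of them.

Base counts: A=1, T=8, G=11, C=7 (length 27).
length: length 27 ✓
Tm: Tm = 64.9 + 41·(18 − 16.4)/27 = 67.3°C ✓

Meets all criteria.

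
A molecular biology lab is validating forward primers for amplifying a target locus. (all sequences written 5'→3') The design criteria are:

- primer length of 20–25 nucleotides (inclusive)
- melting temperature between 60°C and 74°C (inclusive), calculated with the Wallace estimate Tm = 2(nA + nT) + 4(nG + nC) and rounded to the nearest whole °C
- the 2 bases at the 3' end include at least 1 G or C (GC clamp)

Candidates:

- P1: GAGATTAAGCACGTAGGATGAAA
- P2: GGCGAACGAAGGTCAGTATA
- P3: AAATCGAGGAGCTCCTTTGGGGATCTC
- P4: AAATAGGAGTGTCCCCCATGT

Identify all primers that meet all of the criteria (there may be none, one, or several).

P1 (23 nt, A=10 T=4 G=7 C=2): length 23 ✓; Tm = 2·14 + 4·9 = 64°C ✓; 3' end AA has 0 G/C, need ≥1 ✗ — fails.
P2 (20 nt, A=7 T=3 G=7 C=3): length 20 ✓; Tm = 2·10 + 4·10 = 60°C ✓; 3' end TA has 0 G/C, need ≥1 ✗ — fails.
P3 (27 nt, A=6 T=7 G=8 C=6): length 27, outside 20–25 ✗; Tm = 2·13 + 4·14 = 82°C, outside 60–74°C ✗; 3' end TC has 1 G/C ✓ — fails.
P4 (21 nt, A=6 T=5 G=5 C=5): length 21 ✓; Tm = 2·11 + 4·10 = 62°C ✓; 3' end GT has 1 G/C ✓ — passes.

P4 only.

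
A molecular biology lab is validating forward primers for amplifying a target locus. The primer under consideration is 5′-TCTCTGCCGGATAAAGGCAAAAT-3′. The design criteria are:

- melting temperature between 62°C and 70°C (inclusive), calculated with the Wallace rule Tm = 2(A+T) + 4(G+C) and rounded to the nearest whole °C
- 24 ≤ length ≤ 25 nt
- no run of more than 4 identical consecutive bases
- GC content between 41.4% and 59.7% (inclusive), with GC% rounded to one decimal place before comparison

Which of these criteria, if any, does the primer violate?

Fails: length.

Base counts: A=8, T=5, G=5, C=5 (length 23).
Tm: Tm = 2·13 + 4·10 = 66°C ✓
length: length 23, outside 24–25 ✗
homopolymer run: longest run = 4 ✓
GC content: GC 10/23 = 43.5% ✓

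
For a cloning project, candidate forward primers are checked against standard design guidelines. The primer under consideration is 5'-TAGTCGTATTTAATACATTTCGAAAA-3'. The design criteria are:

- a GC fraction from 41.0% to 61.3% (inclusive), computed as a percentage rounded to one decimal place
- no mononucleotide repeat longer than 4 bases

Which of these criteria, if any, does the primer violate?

Base counts: A=10, T=10, G=3, C=3 (length 26).
GC content: GC 6/26 = 23.1%, outside 41.0–61.3% ✗
homopolymer run: longest run = 4 ✓

Fails: GC content.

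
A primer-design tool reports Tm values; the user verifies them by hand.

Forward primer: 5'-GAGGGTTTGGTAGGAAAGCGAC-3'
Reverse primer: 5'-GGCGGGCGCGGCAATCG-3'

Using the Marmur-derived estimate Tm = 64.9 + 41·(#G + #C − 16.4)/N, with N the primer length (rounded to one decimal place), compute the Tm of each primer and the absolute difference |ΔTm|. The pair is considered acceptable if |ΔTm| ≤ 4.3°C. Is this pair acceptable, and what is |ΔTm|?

|ΔTm| = 2.4°C; the pair is acceptable.

Forward: G+C = 12, N = 22 → Tm = 64.9 + 41·(12 − 16.4)/22 = 56.7°C.
Reverse: G+C = 14, N = 17 → Tm = 64.9 + 41·(14 − 16.4)/17 = 59.1°C.
|ΔTm| = |56.7 − 59.1| = 2.4°C, ≤ 4.3°C.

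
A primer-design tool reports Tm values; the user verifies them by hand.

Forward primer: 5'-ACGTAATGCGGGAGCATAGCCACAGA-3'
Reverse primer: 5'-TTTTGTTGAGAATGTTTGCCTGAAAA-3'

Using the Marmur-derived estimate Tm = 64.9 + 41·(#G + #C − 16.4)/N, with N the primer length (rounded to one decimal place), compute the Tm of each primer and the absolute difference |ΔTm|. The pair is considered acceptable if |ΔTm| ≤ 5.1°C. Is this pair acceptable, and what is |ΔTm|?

|ΔTm| = 9.4°C; the pair is not acceptable.

Forward: G+C = 14, N = 26 → Tm = 64.9 + 41·(14 − 16.4)/26 = 61.1°C.
Reverse: G+C = 8, N = 26 → Tm = 64.9 + 41·(8 − 16.4)/26 = 51.7°C.
|ΔTm| = |61.1 − 51.7| = 9.4°C, > 5.1°C.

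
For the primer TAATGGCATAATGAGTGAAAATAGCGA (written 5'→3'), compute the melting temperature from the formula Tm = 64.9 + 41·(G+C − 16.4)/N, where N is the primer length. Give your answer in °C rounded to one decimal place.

53.7°C

Base counts: A=12, T=6, G=7, C=2; G+C = 9, N = 27.
Tm = 64.9 + 41·(9 − 16.4)/27 = 64.9 + -303.40/27 = 53.7°C.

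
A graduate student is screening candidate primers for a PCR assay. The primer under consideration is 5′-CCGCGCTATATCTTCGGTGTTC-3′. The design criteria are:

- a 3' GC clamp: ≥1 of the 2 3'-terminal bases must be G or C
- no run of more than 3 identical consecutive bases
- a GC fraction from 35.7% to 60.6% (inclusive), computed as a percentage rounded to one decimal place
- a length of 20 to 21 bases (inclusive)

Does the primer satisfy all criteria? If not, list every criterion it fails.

Fails: length.

Base counts: A=2, T=8, G=5, C=7 (length 22).
GC clamp: 3' end TC has 1 G/C ✓
homopolymer run: longest run = 2 ✓
GC content: GC 12/22 = 54.5% ✓
length: length 22, outside 20–21 ✗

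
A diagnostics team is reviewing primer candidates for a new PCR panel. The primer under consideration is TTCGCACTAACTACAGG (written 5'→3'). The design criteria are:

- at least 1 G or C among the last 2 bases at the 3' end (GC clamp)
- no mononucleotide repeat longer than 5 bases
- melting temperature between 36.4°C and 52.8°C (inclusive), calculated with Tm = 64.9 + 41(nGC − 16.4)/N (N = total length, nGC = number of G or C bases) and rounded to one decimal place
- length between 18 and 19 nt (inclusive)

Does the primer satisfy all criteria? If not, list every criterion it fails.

Fails: length.

Base counts: A=5, T=4, G=3, C=5 (length 17).
GC clamp: 3' end GG has 2 G/C ✓
homopolymer run: longest run = 2 ✓
Tm: Tm = 64.9 + 41·(8 − 16.4)/17 = 44.6°C ✓
length: length 17, outside 18–19 ✗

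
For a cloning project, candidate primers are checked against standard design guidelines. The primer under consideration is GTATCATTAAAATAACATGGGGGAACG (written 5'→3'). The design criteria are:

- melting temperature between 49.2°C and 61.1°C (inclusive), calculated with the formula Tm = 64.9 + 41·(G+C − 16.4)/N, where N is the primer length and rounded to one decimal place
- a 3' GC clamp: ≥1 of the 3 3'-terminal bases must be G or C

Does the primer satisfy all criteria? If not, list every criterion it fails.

Meets all criteria.

Base counts: A=11, T=6, G=7, C=3 (length 27).
Tm: Tm = 64.9 + 41·(10 − 16.4)/27 = 55.2°C ✓
GC clamp: 3' end ACG has 2 G/C ✓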